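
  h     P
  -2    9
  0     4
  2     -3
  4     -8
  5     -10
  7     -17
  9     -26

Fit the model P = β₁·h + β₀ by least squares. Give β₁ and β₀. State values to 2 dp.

Compute the Gram sums: Σh·h = 179, Σh = 25, Σ1 = 7.
Right-hand side: Σh·P = -459, ΣP = -51.
Normal equations: [[179, 25]; [25, 7]]·[β₁, β₀]ᵀ = [-459, -51]ᵀ.
Determinant 179·7 − 25² = 628.
β₁ = ((-459)·7 − 25·(-51))/628 = -969/314; β₀ = (179·(-51) − 25·(-459))/628 = 1173/314.

β₁ = -3.09, β₀ = 3.74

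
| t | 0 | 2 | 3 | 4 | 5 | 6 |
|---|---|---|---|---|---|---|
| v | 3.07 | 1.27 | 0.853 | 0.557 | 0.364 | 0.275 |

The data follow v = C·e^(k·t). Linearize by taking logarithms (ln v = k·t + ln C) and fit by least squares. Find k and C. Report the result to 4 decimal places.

k = -0.4081, C = 2.9429

Linearized form: ln v = k·t + ln C. From the 6 transformed points,
Σt = 20.0000, Σ(t)² = 90.0000, Σln v = -1.6851, Σt·ln v = -15.1386.
Normal system: [[90.0000, 20.0000]; [20.0000, 6]]·[k, ln C]ᵀ = [-15.1386, -1.6851]ᵀ.
Δ = 90.0000·6 − (20.0000)² = 140.0000; k = (-15.1386·6 − 20.0000·-1.6851)/140.0000 = -0.40807, ln C = (90.0000·-1.6851 − 20.0000·-15.1386)/140.0000 = 1.07940, so C = exp(1.07940) = 2.94290.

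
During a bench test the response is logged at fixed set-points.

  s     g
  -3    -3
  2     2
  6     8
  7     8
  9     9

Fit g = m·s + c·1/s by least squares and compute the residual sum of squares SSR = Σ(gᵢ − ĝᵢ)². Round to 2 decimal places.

SSR = 2.97

From the data, Σs·s = 179, Σs·1/s = 5, Σ1/s·1/s = 3347/7938.
For Mᵀg: Σs·g = 198, Σ1/s·g = 115/21.
MᵀM·[m, c]ᵀ = Mᵀg becomes [[179, 5]; [5, 3347/7938]]·[m, c]ᵀ = [198, 115/21]ᵀ.
Eliminating c: (3347/7938)·(row 1) − 5·(row 2) gives (400663/7938)·m = (3347/7938)·198 − 5·(115/21) = 24742/441, so m = 445356/400663.
Then c = ((115/21) − 5·(445356/400663))/(3347/7938) = -77490/400663.
Residuals: 108249/400663, -50641/400663, 546083/400663, 98882/400663, -393627/400663; SSR = 1191048/400663.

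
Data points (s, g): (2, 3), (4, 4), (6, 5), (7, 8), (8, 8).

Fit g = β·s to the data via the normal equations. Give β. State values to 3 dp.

β = 1.018

From the data, Σs·s = 169.
Right-hand side: Σs·g = 172.
Normal equations: [[169]]·[β]ᵀ = [172]ᵀ.
Hence β = 172 / 169 ≈ 1.01775.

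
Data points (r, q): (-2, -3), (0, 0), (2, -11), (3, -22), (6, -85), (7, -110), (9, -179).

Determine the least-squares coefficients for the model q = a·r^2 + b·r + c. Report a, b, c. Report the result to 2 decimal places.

Forming XᵀX = [[10371, 1315, 183]; [1315, 183, 25]; [183, 25, 7]] and Xᵀq = [-23203, -2973, -410]ᵀ gives XᵀX·[a, b, c]ᵀ = Xᵀq.
Row-reducing yields a = -602219/301282, b = -599947/301282, c = 119938/150641.

a = -2.00, b = -1.99, c = 0.80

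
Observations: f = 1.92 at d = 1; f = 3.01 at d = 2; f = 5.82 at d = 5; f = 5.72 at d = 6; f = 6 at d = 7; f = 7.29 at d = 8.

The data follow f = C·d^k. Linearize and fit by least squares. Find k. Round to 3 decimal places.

k = 0.620

With ln fᵢ as the transformed response and ln dᵢ as the regressor:
Σln d = 8.1197, Σ(ln d)² = 14.3918, Σln f = 9.0378, Σln d·ln f = 14.3407.
Equations: 14.3918·k + 8.1197·ln C = 14.3407;  8.1197·k + 6·ln C = 9.0378.
Δ = 14.3918·6 − (8.1197)² = 20.4213; k = (14.3407·6 − 8.1197·9.0378)/20.4213 = 0.61994, ln C = (14.3918·9.0378 − 8.1197·14.3407)/20.4213 = 0.66734.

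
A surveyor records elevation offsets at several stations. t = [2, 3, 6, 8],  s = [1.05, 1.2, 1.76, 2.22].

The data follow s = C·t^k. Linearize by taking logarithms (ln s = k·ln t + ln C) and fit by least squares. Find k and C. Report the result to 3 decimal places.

k = 0.539, C = 0.695

Taking logs, ln s = k·ln t + ln C, so regress ln s on ln t.
XᵀX = [[9.2219, 5.6630]; [5.6630, 4]], rhs = [2.9054, 1.5939]ᵀ  (here Σln t = 5.6630, Σ(ln t)² = 9.2219, Σln s = 1.5939, Σln t·ln s = 2.9054).
Solving (det = 4.8184): k = 0.53860, ln C = -0.36404, so C = exp(-0.36404) = 0.69486.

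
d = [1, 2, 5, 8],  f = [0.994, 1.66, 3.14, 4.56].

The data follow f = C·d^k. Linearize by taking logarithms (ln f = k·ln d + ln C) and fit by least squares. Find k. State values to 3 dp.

Linearized form: ln f = k·ln d + ln C. From the 4 transformed points,
Σln d = 4.3820, Σ(ln d)² = 7.3948, Σln f = 3.1623, Σln d·ln f = 5.3480.
Equations: 7.3948·k + 4.3820·ln C = 5.3480;  4.3820·k + 4·ln C = 3.1623.
Slope k = (n·Σln d·ln f − Σln d·Σln f)/(n·Σ(ln d)² − (Σln d)²) = (4·5.3480 − 4.3820·3.1623)/10.3771 = 0.72608; ln C = (Σln f − k·Σln d)/n = -0.00484.

k = 0.726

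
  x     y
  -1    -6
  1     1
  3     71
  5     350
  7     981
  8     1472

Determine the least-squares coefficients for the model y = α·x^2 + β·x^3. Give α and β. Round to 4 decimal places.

Forming MᵀM = [[7205, 52943]; [52943, 396149]] and Mᵀy = [151661, 1135821]ᵀ gives MᵀM·[α, β]ᵀ = Mᵀy.
Eliminating β: 396149·(row 1) − 52943·(row 2) gives 51292296·α = 396149·151661 − 52943·1135821 = -53417714, so α = -26708857/25646148.
Then β = (1135821 − 52943·(-26708857/25646148))/396149 = 7009181/2331468.

α = -1.0414, β = 3.0063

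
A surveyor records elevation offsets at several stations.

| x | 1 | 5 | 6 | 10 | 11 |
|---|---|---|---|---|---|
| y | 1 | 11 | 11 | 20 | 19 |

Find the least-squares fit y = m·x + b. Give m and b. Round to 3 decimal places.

Normal-equation sums: Σx·x = 283, Σx = 33, Σ1 = 5.
Moment sums: Σx·y = 531, Σy = 62.
Normal equations: [[283, 33]; [33, 5]]·[m, b]ᵀ = [531, 62]ᵀ.
Δ = 283·5 − 33² = 326.
m = (531·5 − 33·62)/326 = 609/326; b = (283·62 − 33·531)/326 = 23/326.

m = 1.868, b = 0.071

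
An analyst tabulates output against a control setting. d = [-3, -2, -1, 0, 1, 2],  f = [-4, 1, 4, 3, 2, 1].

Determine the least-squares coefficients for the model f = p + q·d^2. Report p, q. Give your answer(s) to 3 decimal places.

p = 3.717, q = -0.805

Normal-equation sums: Σ1 = 6, Σd^2 = 19, Σd^2·d^2 = 115.
Moment sums: Σf = 7, Σd^2·f = -22.
Normal equations: [[6, 19]; [19, 115]]·[p, q]ᵀ = [7, -22]ᵀ.
Δ = 6·115 − 19² = 329.
p = (7·115 − 19·(-22))/329 = 1223/329; q = (6·(-22) − 19·7)/329 = -265/329.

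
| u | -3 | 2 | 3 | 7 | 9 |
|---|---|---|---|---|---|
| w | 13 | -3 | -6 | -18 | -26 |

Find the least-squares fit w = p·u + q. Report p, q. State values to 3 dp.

Compute the Gram sums: Σu·u = 152, Σu = 18, Σ1 = 5.
Moment sums: Σu·w = -423, Σw = -40.
Normal equations: [[152, 18]; [18, 5]]·[p, q]ᵀ = [-423, -40]ᵀ.
Δ = 152·5 − 18² = 436.
p = ((-423)·5 − 18·(-40))/436 = -1395/436; q = (152·(-40) − 18·(-423))/436 = 767/218.

p = -3.200, q = 3.518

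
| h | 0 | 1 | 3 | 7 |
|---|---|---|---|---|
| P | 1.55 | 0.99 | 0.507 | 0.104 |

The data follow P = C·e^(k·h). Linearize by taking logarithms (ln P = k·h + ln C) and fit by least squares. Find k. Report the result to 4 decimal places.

k = -0.3818

Taking logs, ln P = k·h + ln C, so regress ln P on h.
Σh = 11.0000, Σ(h)² = 59.0000, Σln P = -2.5144, Σh·ln P = -17.8913.
Equations: 59.0000·k + 11.0000·ln C = -17.8913;  11.0000·k + 4·ln C = -2.5144.
Solving (det = 115.0000): k = -0.38180, ln C = 0.42135.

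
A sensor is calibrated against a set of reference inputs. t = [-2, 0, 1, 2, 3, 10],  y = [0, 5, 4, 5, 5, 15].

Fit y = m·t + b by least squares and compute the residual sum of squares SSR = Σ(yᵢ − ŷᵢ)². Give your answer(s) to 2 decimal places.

Normal-equation sums: Σt·t = 118, Σt = 14, Σ1 = 6.
Moment sums: Σt·y = 179, Σy = 34.
det = 118·6 − 14² = 512.
m = (179·6 − 14·34)/512 = 299/256; b = (118·34 − 14·179)/512 = 753/256.
Residuals: -155/256, 527/256, -7/64, -71/256, -185/128, 97/256; SSR = 1773/256.

SSR = 6.93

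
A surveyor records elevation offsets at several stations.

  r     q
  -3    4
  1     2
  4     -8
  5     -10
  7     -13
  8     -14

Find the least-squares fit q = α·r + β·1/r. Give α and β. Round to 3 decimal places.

α = -1.936, β = 3.740

Entries of MᵀM: Σr·r = 164, Σr·1/r = 6, Σ1/r·1/r = 881749/705600.
For Mᵀq: Σr·q = -295, Σ1/r·q = -583/84.
So MᵀM·[α, β]ᵀ = Mᵀq: [[164, 6]; [6, 881749/705600]]·[α, β]ᵀ = [-295, -583/84]ᵀ.
Determinant 164·(881749/705600) − 6² = 29801309/176400.
α = ((-295)·(881749/705600) − 6·(-583/84))/(29801309/176400) = -230732755/119205236; β = (164·(-583/84) − 6·(-295))/(29801309/176400) = 111442800/29801309.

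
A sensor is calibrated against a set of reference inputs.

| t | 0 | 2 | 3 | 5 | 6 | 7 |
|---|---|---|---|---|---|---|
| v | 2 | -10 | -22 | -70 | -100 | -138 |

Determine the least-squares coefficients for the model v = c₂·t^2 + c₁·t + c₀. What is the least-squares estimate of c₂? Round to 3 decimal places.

Forming AᵀA = [[4419, 719, 123]; [719, 123, 23]; [123, 23, 6]] and Aᵀv = [-12350, -2002, -338]ᵀ gives AᵀA·[c₂, c₁, c₀]ᵀ = Aᵀv.
Solving the 3×3 system (Gaussian elimination) gives c₂ = -637/220, c₁ = 13/44, c₀ = 104/55.

c₂ = -2.895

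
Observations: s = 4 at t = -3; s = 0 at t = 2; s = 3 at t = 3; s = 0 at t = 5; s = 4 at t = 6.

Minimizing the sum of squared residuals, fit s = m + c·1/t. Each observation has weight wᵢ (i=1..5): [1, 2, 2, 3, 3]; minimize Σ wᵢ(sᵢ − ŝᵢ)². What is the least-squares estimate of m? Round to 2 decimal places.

m = 2.98

Compute the Gram sums: Σwᵢ·1 = 11, Σwᵢ·1/t = 73/30, Σwᵢ·1/t·1/t = 311/300.
Right-hand side: Σwᵢ·s = 22, Σwᵢ·1/t·s = 8/3.
det = 11·(311/300) − (73/30)² = 2467/450.
m = (22·(311/300) − (73/30)·(8/3))/(2467/450) = 7343/2467; c = (11·(8/3) − (73/30)·22)/(2467/450) = -10890/2467.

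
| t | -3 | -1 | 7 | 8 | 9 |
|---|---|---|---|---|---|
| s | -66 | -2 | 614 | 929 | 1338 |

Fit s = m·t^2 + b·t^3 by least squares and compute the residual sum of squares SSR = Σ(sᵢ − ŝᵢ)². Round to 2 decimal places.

SSR = 2.45

Compute the Gram sums: Σt^2·t^2 = 13140, Σt^2·t^3 = 108380, Σt^3·t^3 = 911964.
For Xᵀs: Σt^2·s = 197324, Σt^3·s = 1663436.
Normal equations: [[13140, 108380]; [108380, 911964]]·[m, b]ᵀ = [197324, 1663436]ᵀ.
Eliminating b: 911964·(row 1) − 108380·(row 2) gives 236982560·m = 911964·197324 − 108380·1663436 = -330809344, so m = -169472/121405.
Then b = (1663436 − 108380·(-169472/121405))/911964 = 48317/24281.
Residuals: 35313/121405, 168247/121405, -16857/121405, -60067/121405, 51657/121405; SSR = 297473/121405.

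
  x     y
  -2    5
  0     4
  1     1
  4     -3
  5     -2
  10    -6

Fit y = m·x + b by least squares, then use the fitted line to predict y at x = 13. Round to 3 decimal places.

ŷ = -9.732

Sums needed: Σx·x = 146, Σx = 18, Σ1 = 6.
And Σx·y = -91, Σy = -1.
So MᵀM·[m, b]ᵀ = Mᵀy: [[146, 18]; [18, 6]]·[m, b]ᵀ = [-91, -1]ᵀ.
Determinant 146·6 − 18² = 552.
m = ((-91)·6 − 18·(-1))/552 = -22/23; b = (146·(-1) − 18·(-91))/552 = 373/138.
At x = 13: ŷ = (-22/23)·(13) + (373/138)·(1) = -1343/138.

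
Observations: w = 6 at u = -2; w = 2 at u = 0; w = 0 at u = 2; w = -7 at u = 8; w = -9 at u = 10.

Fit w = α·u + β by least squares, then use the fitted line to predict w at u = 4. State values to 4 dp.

Sums needed: Σu·u = 172, Σu = 18, Σ1 = 5.
And Σu·w = -158, Σw = -8.
XᵀX·[α, β]ᵀ = Xᵀw becomes [[172, 18]; [18, 5]]·[α, β]ᵀ = [-158, -8]ᵀ.
Eliminating β: 5·(row 1) − 18·(row 2) gives 536·α = 5·(-158) − 18·(-8) = -646, so α = -323/268.
Then β = ((-8) − 18·(-323/268))/5 = 367/134.
At u = 4: ŵ = (-323/268)·(4) + (367/134)·(1) = -279/134.

ŵ = -2.0821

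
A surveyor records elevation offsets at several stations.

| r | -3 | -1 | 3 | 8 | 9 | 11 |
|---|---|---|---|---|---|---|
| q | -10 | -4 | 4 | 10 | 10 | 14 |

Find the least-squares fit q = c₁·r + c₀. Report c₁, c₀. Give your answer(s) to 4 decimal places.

Setting ∂/∂c₁ … = 0 gives: 285·c₁ + 27·c₀ = 370;  27·c₁ + 6·c₀ = 24.
Eliminating c₀: 6·(row 1) − 27·(row 2) gives 981·c₁ = 6·370 − 27·24 = 1572, so c₁ = 524/327.
Then c₀ = (24 − 27·(524/327))/6 = -350/109.

c₁ = 1.6024, c₀ = -3.2110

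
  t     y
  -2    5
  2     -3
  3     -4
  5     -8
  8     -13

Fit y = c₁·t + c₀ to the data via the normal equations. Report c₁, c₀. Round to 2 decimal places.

Entries of AᵀA: Σt·t = 106, Σt = 16, Σ1 = 5.
And Σt·y = -172, Σy = -23.
Normal equations: [[106, 16]; [16, 5]]·[c₁, c₀]ᵀ = [-172, -23]ᵀ.
Eliminating c₀: 5·(row 1) − 16·(row 2) gives 274·c₁ = 5·(-172) − 16·(-23) = -492, so c₁ = -246/137.
Then c₀ = ((-23) − 16·(-246/137))/5 = 157/137.

c₁ = -1.80, c₀ = 1.15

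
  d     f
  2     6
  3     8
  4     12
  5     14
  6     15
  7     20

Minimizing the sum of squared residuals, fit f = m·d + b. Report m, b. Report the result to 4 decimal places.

m = 2.6571, b = 0.5429

With design matrix M, MᵀM = [[139, 27]; [27, 6]] and Mᵀf = [384, 75]ᵀ.
det = 139·6 − 27² = 105.
m = (384·6 − 27·75)/105 = 93/35; b = (139·75 − 27·384)/105 = 19/35.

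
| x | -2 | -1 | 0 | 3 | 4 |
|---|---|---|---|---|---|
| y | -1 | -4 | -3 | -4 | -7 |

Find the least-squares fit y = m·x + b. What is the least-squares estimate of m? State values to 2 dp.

Normal-equation sums: Σx·x = 30, Σx = 4, Σ1 = 5.
Right-hand side: Σx·y = -34, Σy = -19.
Normal equations: [[30, 4]; [4, 5]]·[m, b]ᵀ = [-34, -19]ᵀ.
det = 30·5 − 4² = 134.
m = ((-34)·5 − 4·(-19))/134 = -47/67; b = (30·(-19) − 4·(-34))/134 = -217/67.

m = -0.70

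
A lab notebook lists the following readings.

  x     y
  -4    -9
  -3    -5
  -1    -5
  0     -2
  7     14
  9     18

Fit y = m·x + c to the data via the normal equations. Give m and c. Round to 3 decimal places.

m = 2.073, c = -0.931

Forming AᵀA = [[156, 8]; [8, 6]] and Aᵀy = [316, 11]ᵀ gives AᵀA·[m, c]ᵀ = Aᵀy.
det = 156·6 − 8² = 872.
m = (316·6 − 8·11)/872 = 226/109; c = (156·11 − 8·316)/872 = -203/218.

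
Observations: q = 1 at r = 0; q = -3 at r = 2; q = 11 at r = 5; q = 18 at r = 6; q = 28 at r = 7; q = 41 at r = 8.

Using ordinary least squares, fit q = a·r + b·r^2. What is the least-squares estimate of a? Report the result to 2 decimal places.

Normal-equation sums: Σr·r = 178, Σr·r^2 = 1204, Σr^2·r^2 = 8434.
For Xᵀq: Σr·q = 681, Σr^2·q = 4907.
Δ = 178·8434 − 1204² = 51636.
a = (681·8434 − 1204·4907)/51636 = -82237/25818; b = (178·4907 − 1204·681)/51636 = 26761/25818.

a = -3.19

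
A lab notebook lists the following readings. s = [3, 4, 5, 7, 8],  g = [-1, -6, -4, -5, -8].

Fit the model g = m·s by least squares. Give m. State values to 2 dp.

m = -0.90

Entries of MᵀM: Σs·s = 163.
For Mᵀg: Σs·g = -146.
Hence m = -146 / 163 ≈ -0.895706.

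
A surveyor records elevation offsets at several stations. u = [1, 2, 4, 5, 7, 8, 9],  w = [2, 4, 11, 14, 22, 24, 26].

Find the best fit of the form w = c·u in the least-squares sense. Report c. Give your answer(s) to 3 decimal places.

c = 2.933

From the data, Σu·u = 240.
Moment sums: Σu·w = 704.
AᵀA·[c]ᵀ = Aᵀw becomes [[240]]·[c]ᵀ = [704]ᵀ.
Hence c = 704 / 240 ≈ 2.93333.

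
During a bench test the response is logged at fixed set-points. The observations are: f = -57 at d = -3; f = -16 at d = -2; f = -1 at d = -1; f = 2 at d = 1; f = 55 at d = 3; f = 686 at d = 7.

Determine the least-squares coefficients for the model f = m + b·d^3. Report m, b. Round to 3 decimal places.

m = -0.257, b = 2.002

Entries of AᵀA: Σ1 = 6, Σd^3 = 335, Σd^3·d^3 = 119173.
Moment sums: Σf = 669, Σd^3·f = 238453.
Δ = 6·119173 − 335² = 602813.
m = (669·119173 − 335·238453)/602813 = -155018/602813; b = (6·238453 − 335·669)/602813 = 1206603/602813.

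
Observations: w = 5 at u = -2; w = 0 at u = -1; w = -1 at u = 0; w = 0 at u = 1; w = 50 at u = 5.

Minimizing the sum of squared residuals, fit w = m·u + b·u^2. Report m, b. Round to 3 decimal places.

m = 0.918, b = 1.808

Sums needed: Σu·u = 31, Σu·u^2 = 117, Σu^2·u^2 = 643.
Moment sums: Σu·w = 240, Σu^2·w = 1270.
AᵀA·[m, b]ᵀ = Aᵀw becomes [[31, 117]; [117, 643]]·[m, b]ᵀ = [240, 1270]ᵀ.
Determinant 31·643 − 117² = 6244.
m = (240·643 − 117·1270)/6244 = 2865/3122; b = (31·1270 − 117·240)/6244 = 5645/3122.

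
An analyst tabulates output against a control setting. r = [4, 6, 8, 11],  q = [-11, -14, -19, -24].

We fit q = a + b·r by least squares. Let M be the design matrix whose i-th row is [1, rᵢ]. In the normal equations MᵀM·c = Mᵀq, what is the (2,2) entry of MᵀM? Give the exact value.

237

Row 2 ↔ basis r, column 2 ↔ basis r, so (MᵀM)_{2,2} = Σᵢ (r)·(r) = (4)·(4) + (6)·(6) + (8)·(8) + (11)·(11) = 237.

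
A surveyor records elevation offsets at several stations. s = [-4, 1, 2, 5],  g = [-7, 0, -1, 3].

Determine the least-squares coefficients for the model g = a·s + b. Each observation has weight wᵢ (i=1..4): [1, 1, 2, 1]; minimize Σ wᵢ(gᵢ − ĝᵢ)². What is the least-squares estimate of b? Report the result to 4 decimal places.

b = -2.4953

The normal equations are: 50·a + 6·b = 39;  6·a + 5·b = -6.
Eliminating b: 5·(row 1) − 6·(row 2) gives 214·a = 5·39 − 6·(-6) = 231, so a = 231/214.
Then b = ((-6) − 6·(231/214))/5 = -267/107.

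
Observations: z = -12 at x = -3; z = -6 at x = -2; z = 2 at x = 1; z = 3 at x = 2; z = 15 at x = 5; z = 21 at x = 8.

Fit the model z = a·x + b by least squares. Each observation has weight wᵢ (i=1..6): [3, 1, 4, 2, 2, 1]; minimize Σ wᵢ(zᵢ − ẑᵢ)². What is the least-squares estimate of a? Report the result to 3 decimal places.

Entries of AᵀWA: Σwᵢ·x·x = 157, Σwᵢ·x = 15, Σwᵢ·1 = 13.
Right-hand side: Σwᵢ·x·z = 458, Σwᵢ·z = 23.
AᵀWA·[a, b]ᵀ = AᵀWz becomes [[157, 15]; [15, 13]]·[a, b]ᵀ = [458, 23]ᵀ.
Eliminating b: 13·(row 1) − 15·(row 2) gives 1816·a = 13·458 − 15·23 = 5609, so a = 5609/1816.
Then b = (23 − 15·(5609/1816))/13 = -3259/1816.

a = 3.089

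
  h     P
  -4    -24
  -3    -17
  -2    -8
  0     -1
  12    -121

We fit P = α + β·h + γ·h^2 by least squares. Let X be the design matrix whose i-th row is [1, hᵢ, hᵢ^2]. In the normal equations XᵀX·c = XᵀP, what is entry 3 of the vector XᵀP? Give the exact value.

-17993

Entry 3 ↔ basis h^2, so (XᵀP)_{3} = Σᵢ (h^2)·Pᵢ = (16)·(-24) + (9)·(-17) + (4)·(-8) + (0)·(-1) + (144)·(-121) = -17993.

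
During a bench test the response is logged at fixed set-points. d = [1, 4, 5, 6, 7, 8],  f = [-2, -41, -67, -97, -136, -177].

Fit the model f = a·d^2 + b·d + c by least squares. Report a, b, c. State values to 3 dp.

Compute the Gram sums: Σd^2·d^2 = 8675, Σd^2·d = 1261, Σd^2 = 191, Σd·d = 191, Σd = 31, Σ1 = 6.
And Σd^2·f = -23817, Σd·f = -3451, Σf = -520.
XᵀX·[a, b, c]ᵀ = Xᵀf becomes [[8675, 1261, 191]; [1261, 191, 31]; [191, 31, 6]]·[a, b, c]ᵀ = [-23817, -3451, -520]ᵀ.
Solving the 3×3 system (Gaussian elimination) gives a = -8645/2904, b = 24413/14520, c = -1423/2420.

a = -2.977, b = 1.681, c = -0.588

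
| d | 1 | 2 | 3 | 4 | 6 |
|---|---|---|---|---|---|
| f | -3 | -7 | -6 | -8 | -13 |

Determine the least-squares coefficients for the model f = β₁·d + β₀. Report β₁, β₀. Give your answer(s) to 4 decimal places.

β₁ = -1.7973, β₀ = -1.6486

Sums needed: Σd·d = 66, Σd = 16, Σ1 = 5.
For Aᵀf: Σd·f = -145, Σf = -37.
Eliminating β₀: 5·(row 1) − 16·(row 2) gives 74·β₁ = 5·(-145) − 16·(-37) = -133, so β₁ = -133/74.
Then β₀ = ((-37) − 16·(-133/74))/5 = -61/37.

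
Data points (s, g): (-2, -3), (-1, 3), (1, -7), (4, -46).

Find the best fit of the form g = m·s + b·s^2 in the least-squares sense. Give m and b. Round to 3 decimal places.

m = -3.250, b = -2.080

Compute the Gram sums: Σs·s = 22, Σs·s^2 = 56, Σs^2·s^2 = 274.
Right-hand side: Σs·g = -188, Σs^2·g = -752.
Normal equations: [[22, 56]; [56, 274]]·[m, b]ᵀ = [-188, -752]ᵀ.
det = 22·274 − 56² = 2892.
m = ((-188)·274 − 56·(-752))/2892 = -2350/723; b = (22·(-752) − 56·(-188))/2892 = -1504/723.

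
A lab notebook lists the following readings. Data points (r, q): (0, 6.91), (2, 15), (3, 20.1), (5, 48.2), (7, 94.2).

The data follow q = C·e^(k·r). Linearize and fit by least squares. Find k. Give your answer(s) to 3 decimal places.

With ln qᵢ as the transformed response and rᵢ as the regressor:
Σr = 17.0000, Σ(r)² = 87.0000, Σln q = 16.0625, Σr·ln q = 65.6130.
Equations: 87.0000·k + 17.0000·ln C = 65.6130;  17.0000·k + 5·ln C = 16.0625.
Slope k = (n·Σr·ln q − Σr·Σln q)/(n·Σ(r)² − (Σr)²) = (5·65.6130 − 17.0000·16.0625)/146.0000 = 0.37673; ln C = (Σln q − k·Σr)/n = 1.93163.

k = 0.377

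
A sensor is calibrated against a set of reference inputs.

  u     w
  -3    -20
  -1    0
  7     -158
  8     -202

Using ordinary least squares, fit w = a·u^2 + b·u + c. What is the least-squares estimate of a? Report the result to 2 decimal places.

Normal-equation sums: Σu^2·u^2 = 6579, Σu^2·u = 827, Σu^2 = 123, Σu·u = 123, Σu = 11, Σ1 = 4.
Right-hand side: Σu^2·w = -20850, Σu·w = -2662, Σw = -380.
Solving the 3×3 system (Gaussian elimination) gives a = -59745/20522, b = -42951/20522, c = 2842/10261.

a = -2.91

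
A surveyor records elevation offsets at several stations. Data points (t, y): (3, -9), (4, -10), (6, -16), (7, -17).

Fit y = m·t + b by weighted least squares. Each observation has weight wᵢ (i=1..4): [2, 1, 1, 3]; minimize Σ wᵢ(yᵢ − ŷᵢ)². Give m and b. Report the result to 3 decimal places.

m = -2.093, b = -2.507

Forming AᵀWA = [[217, 37]; [37, 7]] and AᵀWy = [-547, -95]ᵀ gives AᵀWA·[m, b]ᵀ = AᵀWy.
det = 217·7 − 37² = 150.
m = ((-547)·7 − 37·(-95))/150 = -157/75; b = (217·(-95) − 37·(-547))/150 = -188/75.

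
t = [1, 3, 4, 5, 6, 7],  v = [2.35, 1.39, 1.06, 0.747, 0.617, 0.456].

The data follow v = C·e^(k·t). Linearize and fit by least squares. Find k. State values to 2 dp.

Taking logs, ln v = k·t + ln C, so regress ln v on t.
Σt = 26.0000, Σ(t)² = 136.0000, Σln v = -0.3179, Σt·ln v = -7.7772.
Equations: 136.0000·k + 26.0000·ln C = -7.7772;  26.0000·k + 6·ln C = -0.3179.
Δ = 136.0000·6 − (26.0000)² = 140.0000; k = (-7.7772·6 − 26.0000·-0.3179)/140.0000 = -0.27428, ln C = (136.0000·-0.3179 − 26.0000·-7.7772)/140.0000 = 1.13557.

k = -0.27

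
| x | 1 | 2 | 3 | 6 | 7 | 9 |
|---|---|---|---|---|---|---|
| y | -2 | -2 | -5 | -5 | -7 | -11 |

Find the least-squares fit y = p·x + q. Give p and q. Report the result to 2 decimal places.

Sums needed: Σx·x = 180, Σx = 28, Σ1 = 6.
And Σx·y = -199, Σy = -32.
Δ = 180·6 − 28² = 296.
p = ((-199)·6 − 28·(-32))/296 = -149/148; q = (180·(-32) − 28·(-199))/296 = -47/74.

p = -1.01, q = -0.64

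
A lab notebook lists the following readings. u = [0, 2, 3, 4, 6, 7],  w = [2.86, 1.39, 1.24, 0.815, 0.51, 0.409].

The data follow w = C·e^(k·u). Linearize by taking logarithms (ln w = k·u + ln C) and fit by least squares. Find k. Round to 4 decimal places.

k = -0.2749

Taking logs, ln w = k·u + ln C, so regress ln w on u.
Σu = 22.0000, Σ(u)² = 114.0000, Σln w = -0.1767, Σu·ln w = -9.8127.
Equations: 114.0000·k + 22.0000·ln C = -9.8127;  22.0000·k + 6·ln C = -0.1767.
Δ = 114.0000·6 − (22.0000)² = 200.0000; k = (-9.8127·6 − 22.0000·-0.1767)/200.0000 = -0.27494, ln C = (114.0000·-0.1767 − 22.0000·-9.8127)/200.0000 = 0.97867.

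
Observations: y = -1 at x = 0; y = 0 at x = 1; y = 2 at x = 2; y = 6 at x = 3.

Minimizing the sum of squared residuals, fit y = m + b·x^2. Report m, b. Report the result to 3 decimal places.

Entries of MᵀM: Σ1 = 4, Σx^2 = 14, Σx^2·x^2 = 98.
Right-hand side: Σy = 7, Σx^2·y = 62.
Δ = 4·98 − 14² = 196.
m = (7·98 − 14·62)/196 = -13/14; b = (4·62 − 14·7)/196 = 75/98.

m = -0.929, b = 0.765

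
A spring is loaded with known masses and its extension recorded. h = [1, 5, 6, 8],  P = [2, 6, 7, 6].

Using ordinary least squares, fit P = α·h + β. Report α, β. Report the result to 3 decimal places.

Setting ∂/∂α … = 0 gives: 126·α + 20·β = 122;  20·α + 4·β = 21.
Determinant 126·4 − 20² = 104.
α = (122·4 − 20·21)/104 = 17/26; β = (126·21 − 20·122)/104 = 103/52.

α = 0.654, β = 1.981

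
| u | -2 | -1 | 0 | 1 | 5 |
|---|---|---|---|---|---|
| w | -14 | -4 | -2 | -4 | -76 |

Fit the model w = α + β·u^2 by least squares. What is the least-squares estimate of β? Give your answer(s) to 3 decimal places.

Setting ∂/∂α … = 0 gives: 5·α + 31·β = -100;  31·α + 643·β = -1964.
Δ = 5·643 − 31² = 2254.
α = ((-100)·643 − 31·(-1964))/2254 = -244/161; β = (5·(-1964) − 31·(-100))/2254 = -480/161.

β = -2.981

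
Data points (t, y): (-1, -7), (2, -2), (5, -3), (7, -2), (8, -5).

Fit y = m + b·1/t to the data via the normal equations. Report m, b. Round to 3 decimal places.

With design matrix X, XᵀX = [[5, -9/280]; [-9/280, 103961/78400]] and Xᵀy = [-19, 1257/280]ᵀ.
Eliminating b: (103961/78400)·(row 1) − (-9/280)·(row 2) gives (129931/19600)·m = (103961/78400)·(-19) − (-9/280)·(1257/280) = -981973/39200, so m = -981973/259862.
Then b = ((1257/280) − (-9/280)·(-981973/259862))/(103961/78400) = 427980/129931.

m = -3.779, b = 3.294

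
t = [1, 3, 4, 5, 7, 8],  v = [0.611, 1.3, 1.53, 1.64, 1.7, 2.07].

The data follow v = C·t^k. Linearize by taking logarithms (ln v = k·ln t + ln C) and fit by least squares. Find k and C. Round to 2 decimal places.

With ln vᵢ as the transformed response and ln tᵢ as the regressor:
Over the data: Σln t = 8.1197, Σ(ln t)² = 13.8297, Σln v = 1.9478, Σln t·ln v = 4.2194.
Normal system: [[13.8297, 8.1197]; [8.1197, 6]]·[k, ln C]ᵀ = [4.2194, 1.9478]ᵀ.
Δ = 13.8297·6 − (8.1197)² = 17.0487; k = (4.2194·6 − 8.1197·1.9478)/17.0487 = 0.55726, ln C = (13.8297·1.9478 − 8.1197·4.2194)/17.0487 = -0.42949, so C = exp(-0.42949) = 0.65084.

k = 0.56, C = 0.65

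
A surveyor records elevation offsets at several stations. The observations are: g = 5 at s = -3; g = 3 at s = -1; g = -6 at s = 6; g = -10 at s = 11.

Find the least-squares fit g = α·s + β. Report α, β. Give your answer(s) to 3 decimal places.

α = -1.106, β = 1.595

Compute the Gram sums: Σs·s = 167, Σs = 13, Σ1 = 4.
For Xᵀg: Σs·g = -164, Σg = -8.
Determinant 167·4 − 13² = 499.
α = ((-164)·4 − 13·(-8))/499 = -552/499; β = (167·(-8) − 13·(-164))/499 = 796/499.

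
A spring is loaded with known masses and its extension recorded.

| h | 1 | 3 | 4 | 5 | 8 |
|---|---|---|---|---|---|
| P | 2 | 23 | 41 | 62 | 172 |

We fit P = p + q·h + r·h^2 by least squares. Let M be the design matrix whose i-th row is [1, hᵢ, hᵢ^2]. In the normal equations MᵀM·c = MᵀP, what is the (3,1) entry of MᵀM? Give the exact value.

Row 3 ↔ basis h^2, column 1 ↔ basis 1, so (MᵀM)_{3,1} = Σᵢ h^2 = (1)·(1) + (9)·(1) + (16)·(1) + (25)·(1) + (64)·(1) = 115.

115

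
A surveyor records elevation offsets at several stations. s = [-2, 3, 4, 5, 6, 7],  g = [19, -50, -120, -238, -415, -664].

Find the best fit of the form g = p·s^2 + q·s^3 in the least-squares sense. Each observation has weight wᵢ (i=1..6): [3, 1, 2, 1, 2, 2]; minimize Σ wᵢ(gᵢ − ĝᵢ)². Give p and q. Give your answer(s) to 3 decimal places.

From the data, Σwᵢ·s^2·s^2 = 8660, Σwᵢ·s^2·s^3 = 54486, Σwᵢ·s^3·s^3 = 353348.
Right-hand side: Σwᵢ·s^2·g = -104964, Σwᵢ·s^3·g = -681700.
MᵀWM·[p, q]ᵀ = MᵀWg becomes [[8660, 54486]; [54486, 353348]]·[p, q]ᵀ = [-104964, -681700]ᵀ.
Determinant 8660·353348 − 54486² = 91269484.
p = ((-104964)·353348 − 54486·(-681700))/91269484 = 13571682/22817371; q = (8660·(-681700) − 54486·(-104964))/91269484 = -46113374/22817371.

p = 0.595, q = -2.021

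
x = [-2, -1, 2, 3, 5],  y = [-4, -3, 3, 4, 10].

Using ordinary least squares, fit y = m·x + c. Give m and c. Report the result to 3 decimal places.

m = 1.958, c = -0.741

Entries of MᵀM: Σx·x = 43, Σx = 7, Σ1 = 5.
For Mᵀy: Σx·y = 79, Σy = 10.
Normal equations: [[43, 7]; [7, 5]]·[m, c]ᵀ = [79, 10]ᵀ.
det = 43·5 − 7² = 166.
m = (79·5 − 7·10)/166 = 325/166; c = (43·10 − 7·79)/166 = -123/166.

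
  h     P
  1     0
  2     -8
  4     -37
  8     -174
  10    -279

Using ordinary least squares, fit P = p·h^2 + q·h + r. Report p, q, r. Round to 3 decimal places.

p = -3.098, q = 3.150, r = -0.706

From the data, Σh^2·h^2 = 14369, Σh^2·h = 1585, Σh^2 = 185, Σh·h = 185, Σh = 25, Σ1 = 5.
For MᵀP: Σh^2·P = -39660, Σh·P = -4346, ΣP = -498.
Inverting the 3×3 Gram matrix, [p, q, r]ᵀ = [-409/132, 63/20, -233/330]ᵀ.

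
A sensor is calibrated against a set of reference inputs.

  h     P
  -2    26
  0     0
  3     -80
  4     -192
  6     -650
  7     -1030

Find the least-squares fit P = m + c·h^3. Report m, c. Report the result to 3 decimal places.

Compute the Gram sums: Σ1 = 6, Σh^3 = 642, Σh^3·h^3 = 169194.
Right-hand side: ΣP = -1926, Σh^3·P = -508346.
Normal equations: [[6, 642]; [642, 169194]]·[m, c]ᵀ = [-1926, -508346]ᵀ.
Eliminating c: 169194·(row 1) − 642·(row 2) gives 603000·m = 169194·(-1926) − 642·(-508346) = 490488, so m = 20437/25125.
Then c = ((-508346) − 642·(20437/25125))/169194 = -75566/25125.

m = 0.813, c = -3.008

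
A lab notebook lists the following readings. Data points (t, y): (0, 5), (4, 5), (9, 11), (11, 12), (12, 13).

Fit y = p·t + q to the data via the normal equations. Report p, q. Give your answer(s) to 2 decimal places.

Setting ∂/∂p … = 0 gives: 362·p + 36·q = 407;  36·p + 5·q = 46.
(Σt·t = 362, Σt = 36, Σ1 = 5, Σt·y = 407, Σy = 46.)
det = 362·5 − 36² = 514.
p = (407·5 − 36·46)/514 = 379/514; q = (362·46 − 36·407)/514 = 1000/257.

p = 0.74, q = 3.89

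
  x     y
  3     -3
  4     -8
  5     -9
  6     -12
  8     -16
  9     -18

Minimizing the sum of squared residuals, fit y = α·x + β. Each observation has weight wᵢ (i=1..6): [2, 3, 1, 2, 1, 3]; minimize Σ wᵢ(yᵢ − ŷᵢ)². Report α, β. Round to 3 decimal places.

Entries of AᵀWA: Σwᵢ·x·x = 470, Σwᵢ·x = 70, Σwᵢ·1 = 12.
Moment sums: Σwᵢ·x·y = -917, Σwᵢ·y = -133.
Normal equations: [[470, 70]; [70, 12]]·[α, β]ᵀ = [-917, -133]ᵀ.
Determinant 470·12 − 70² = 740.
α = ((-917)·12 − 70·(-133))/740 = -847/370; β = (470·(-133) − 70·(-917))/740 = 84/37.

α = -2.289, β = 2.270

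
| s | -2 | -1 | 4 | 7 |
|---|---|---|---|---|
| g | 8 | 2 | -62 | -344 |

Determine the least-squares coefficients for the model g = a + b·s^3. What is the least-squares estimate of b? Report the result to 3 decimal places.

XᵀX·[a, b]ᵀ = Xᵀg reads: 4·a + 398·b = -396;  398·a + 121810·b = -122026.
det = 4·121810 − 398² = 328836.
a = ((-396)·121810 − 398·(-122026))/328836 = 82397/82209; b = (4·(-122026) − 398·(-396))/328836 = -82624/82209.

b = -1.005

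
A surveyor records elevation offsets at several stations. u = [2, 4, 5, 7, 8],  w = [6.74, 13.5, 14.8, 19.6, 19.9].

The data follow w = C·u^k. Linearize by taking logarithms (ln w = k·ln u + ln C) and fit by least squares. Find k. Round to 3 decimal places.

k = 0.795

With ln wᵢ as the transformed response and ln uᵢ as the regressor:
Over the data: Σln u = 7.7142, Σ(ln u)² = 13.1032, Σln w = 13.1716, Σln u·ln w = 21.2766.
Normal system: [[13.1032, 7.7142]; [7.7142, 5]]·[k, ln C]ᵀ = [21.2766, 13.1716]ᵀ.
Δ = 13.1032·5 − (7.7142)² = 6.0066; k = (21.2766·5 − 7.7142·13.1716)/6.0066 = 0.79482, ln C = (13.1032·13.1716 − 7.7142·21.2766)/6.0066 = 1.40804.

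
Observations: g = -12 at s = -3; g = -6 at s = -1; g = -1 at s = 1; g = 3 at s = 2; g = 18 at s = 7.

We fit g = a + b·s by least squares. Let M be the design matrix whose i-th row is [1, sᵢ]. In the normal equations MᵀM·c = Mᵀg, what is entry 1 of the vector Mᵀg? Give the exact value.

Entry 1 ↔ basis 1, so (Mᵀg)_{1} = Σᵢ gᵢ = (1)·(-12) + (1)·(-6) + (1)·(-1) + (1)·(3) + (1)·(18) = 2.

2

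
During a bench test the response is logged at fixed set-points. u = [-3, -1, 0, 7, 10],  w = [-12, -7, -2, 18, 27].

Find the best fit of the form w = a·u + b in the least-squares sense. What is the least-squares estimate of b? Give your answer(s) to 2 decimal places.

b = -3.02

Setting ∂/∂a … = 0 gives: 159·a + 13·b = 439;  13·a + 5·b = 24.
(Σu·u = 159, Σu = 13, Σ1 = 5, Σu·w = 439, Σw = 24.)
Determinant 159·5 − 13² = 626.
a = (439·5 − 13·24)/626 = 1883/626; b = (159·24 − 13·439)/626 = -1891/626.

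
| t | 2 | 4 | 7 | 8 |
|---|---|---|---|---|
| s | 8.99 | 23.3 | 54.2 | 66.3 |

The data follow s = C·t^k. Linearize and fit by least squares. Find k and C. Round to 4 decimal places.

k = 1.4436, C = 3.2532

With ln sᵢ as the transformed response and ln tᵢ as the regressor:
Σln t = 6.1048, Σ(ln t)² = 10.5129, Σln s = 13.5314, Σln t·ln s = 22.3779.
Equations: 10.5129·k + 6.1048·ln C = 22.3779;  6.1048·k + 4·ln C = 13.5314.
Δ = 10.5129·4 − (6.1048)² = 4.7831; k = (22.3779·4 − 6.1048·13.5314)/4.7831 = 1.44360, ln C = (10.5129·13.5314 − 6.1048·22.3779)/4.7831 = 1.17965, so C = exp(1.17965) = 3.25322.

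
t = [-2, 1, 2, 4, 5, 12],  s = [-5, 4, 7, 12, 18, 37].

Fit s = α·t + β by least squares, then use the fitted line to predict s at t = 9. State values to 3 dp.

From the data, Σt·t = 194, Σt = 22, Σ1 = 6.
And Σt·s = 610, Σs = 73.
AᵀA·[α, β]ᵀ = Aᵀs becomes [[194, 22]; [22, 6]]·[α, β]ᵀ = [610, 73]ᵀ.
Determinant 194·6 − 22² = 680.
α = (610·6 − 22·73)/680 = 1027/340; β = (194·73 − 22·610)/680 = 371/340.
At t = 9: ŝ = (1027/340)·(9) + (371/340)·(1) = 4807/170.

ŝ = 28.276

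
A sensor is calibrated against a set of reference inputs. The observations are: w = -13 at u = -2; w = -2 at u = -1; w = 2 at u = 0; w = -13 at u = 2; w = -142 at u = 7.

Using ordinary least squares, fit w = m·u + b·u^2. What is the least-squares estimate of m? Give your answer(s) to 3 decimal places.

m = 0.056

The normal equations are: 58·m + 342·b = -992;  342·m + 2434·b = -7064.
Eliminating b: 2434·(row 1) − 342·(row 2) gives 24208·m = 2434·(-992) − 342·(-7064) = 1360, so m = 5/89.
Then b = ((-7064) − 342·(5/89))/2434 = -259/89.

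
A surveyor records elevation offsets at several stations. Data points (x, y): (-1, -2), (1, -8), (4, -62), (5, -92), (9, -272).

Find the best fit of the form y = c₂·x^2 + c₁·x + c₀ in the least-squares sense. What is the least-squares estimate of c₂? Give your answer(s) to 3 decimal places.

Entries of AᵀA: Σx^2·x^2 = 7444, Σx^2·x = 918, Σx^2 = 124, Σx·x = 124, Σx = 18, Σ1 = 5.
And Σx^2·y = -25334, Σx·y = -3162, Σy = -436.
Normal equations: [[7444, 918, 124]; [918, 124, 18]; [124, 18, 5]]·[c₂, c₁, c₀]ᵀ = [-25334, -3162, -436]ᵀ.
Inverting the 3×3 Gram matrix, [c₂, c₁, c₀]ᵀ = [-3, -3, -2]ᵀ.

c₂ = -3.000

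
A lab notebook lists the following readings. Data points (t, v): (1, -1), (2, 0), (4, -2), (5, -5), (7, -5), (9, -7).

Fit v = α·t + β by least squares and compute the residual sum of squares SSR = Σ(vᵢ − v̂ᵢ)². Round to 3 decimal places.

Entries of XᵀX: Σt·t = 176, Σt = 28, Σ1 = 6.
For Xᵀv: Σt·v = -132, Σv = -20.
XᵀX·[α, β]ᵀ = Xᵀv becomes [[176, 28]; [28, 6]]·[α, β]ᵀ = [-132, -20]ᵀ.
det = 176·6 − 28² = 272.
α = ((-132)·6 − 28·(-20))/272 = -29/34; β = (176·(-20) − 28·(-132))/272 = 11/17.
Residuals: -27/34, 18/17, 13/17, -47/34, 11/34, 1/34; SSR = 74/17.

SSR = 4.353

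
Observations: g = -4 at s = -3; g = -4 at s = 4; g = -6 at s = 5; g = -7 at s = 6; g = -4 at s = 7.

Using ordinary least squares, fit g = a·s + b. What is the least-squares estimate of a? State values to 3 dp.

Sums needed: Σs·s = 135, Σs = 19, Σ1 = 5.
For Aᵀg: Σs·g = -104, Σg = -25.
Normal equations: [[135, 19]; [19, 5]]·[a, b]ᵀ = [-104, -25]ᵀ.
Δ = 135·5 − 19² = 314.
a = ((-104)·5 − 19·(-25))/314 = -45/314; b = (135·(-25) − 19·(-104))/314 = -1399/314.

a = -0.143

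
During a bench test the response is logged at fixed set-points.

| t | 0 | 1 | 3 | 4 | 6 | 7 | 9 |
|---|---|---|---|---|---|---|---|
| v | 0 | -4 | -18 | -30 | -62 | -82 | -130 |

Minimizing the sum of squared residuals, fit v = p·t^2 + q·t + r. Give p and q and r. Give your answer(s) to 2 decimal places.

From the data, Σt^2·t^2 = 10596, Σt^2·t = 1380, Σt^2 = 192, Σt·t = 192, Σt = 30, Σ1 = 7.
For Mᵀv: Σt^2·v = -17426, Σt·v = -2294, Σv = -326.
So MᵀM·[p, q, r]ᵀ = Mᵀv: [[10596, 1380, 192]; [1380, 192, 30]; [192, 30, 7]]·[p, q, r]ᵀ = [-17426, -2294, -326]ᵀ.
Inverting the 3×3 Gram matrix, [p, q, r]ᵀ = [-935/672, -1289/672, -3/16]ᵀ.

p = -1.39, q = -1.92, r = -0.19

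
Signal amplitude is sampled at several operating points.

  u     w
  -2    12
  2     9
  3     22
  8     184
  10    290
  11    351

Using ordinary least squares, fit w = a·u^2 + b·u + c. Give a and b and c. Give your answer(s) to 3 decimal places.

From the data, Σu^2·u^2 = 28850, Σu^2·u = 2870, Σu^2 = 302, Σu·u = 302, Σu = 32, Σ1 = 6.
For Aᵀw: Σu^2·w = 83529, Σu·w = 8293, Σw = 868.
Normal equations: [[28850, 2870, 302]; [2870, 302, 32]; [302, 32, 6]]·[a, b, c]ᵀ = [83529, 8293, 868]ᵀ.
Solving the 3×3 system (Gaussian elimination) gives a = 463874/155019, b = -247219/310038, c = -87664/51673.

a = 2.992, b = -0.797, c = -1.697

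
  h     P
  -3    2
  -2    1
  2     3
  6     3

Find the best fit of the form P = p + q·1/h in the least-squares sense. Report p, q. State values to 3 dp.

Forming XᵀX = [[4, -1/6]; [-1/6, 23/36]] and XᵀP = [9, 5/6]ᵀ gives XᵀX·[p, q]ᵀ = XᵀP.
Δ = 4·(23/36) − (-1/6)² = 91/36.
p = (9·(23/36) − (-1/6)·(5/6))/(91/36) = 212/91; q = (4·(5/6) − (-1/6)·9)/(91/36) = 174/91.

p = 2.330, q = 1.912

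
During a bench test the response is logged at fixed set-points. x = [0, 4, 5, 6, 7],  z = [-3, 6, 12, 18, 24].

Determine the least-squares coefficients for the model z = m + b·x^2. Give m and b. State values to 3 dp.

m = -2.677, b = 0.559

Entries of MᵀM: Σ1 = 5, Σx^2 = 126, Σx^2·x^2 = 4578.
And Σz = 57, Σx^2·z = 2220.
det = 5·4578 − 126² = 7014.
m = (57·4578 − 126·2220)/7014 = -447/167; b = (5·2220 − 126·57)/7014 = 653/1169.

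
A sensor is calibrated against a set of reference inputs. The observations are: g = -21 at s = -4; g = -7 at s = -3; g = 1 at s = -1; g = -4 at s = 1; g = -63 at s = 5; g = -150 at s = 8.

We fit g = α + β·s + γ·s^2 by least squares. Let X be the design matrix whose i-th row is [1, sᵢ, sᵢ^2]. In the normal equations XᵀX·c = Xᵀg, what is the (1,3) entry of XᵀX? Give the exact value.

Row 1 ↔ basis 1, column 3 ↔ basis s^2, so (XᵀX)_{1,3} = Σᵢ s^2 = (1)·(16) + (1)·(9) + (1)·(1) + (1)·(1) + (1)·(25) + (1)·(64) = 116.

116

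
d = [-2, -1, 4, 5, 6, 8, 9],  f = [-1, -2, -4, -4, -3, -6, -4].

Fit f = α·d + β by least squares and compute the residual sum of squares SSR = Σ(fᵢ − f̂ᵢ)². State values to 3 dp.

SSR = 4.529

Compute the Gram sums: Σd·d = 227, Σd = 29, Σ1 = 7.
Moment sums: Σd·f = -134, Σf = -24.
Normal equations: [[227, 29]; [29, 7]]·[α, β]ᵀ = [-134, -24]ᵀ.
Eliminating β: 7·(row 1) − 29·(row 2) gives 748·α = 7·(-134) − 29·(-24) = -242, so α = -11/34.
Then β = ((-24) − 29·(-11/34))/7 = -71/34.
Residuals: 15/34, -4/17, -21/34, -5/17, 35/34, -45/34, 1; SSR = 77/17.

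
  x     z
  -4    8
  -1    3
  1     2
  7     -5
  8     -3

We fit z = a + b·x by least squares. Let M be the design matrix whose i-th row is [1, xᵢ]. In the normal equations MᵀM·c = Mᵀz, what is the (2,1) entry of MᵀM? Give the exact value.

11

Row 2 ↔ basis x, column 1 ↔ basis 1, so (MᵀM)_{2,1} = Σᵢ x = (-4)·(1) + (-1)·(1) + (1)·(1) + (7)·(1) + (8)·(1) = 11.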